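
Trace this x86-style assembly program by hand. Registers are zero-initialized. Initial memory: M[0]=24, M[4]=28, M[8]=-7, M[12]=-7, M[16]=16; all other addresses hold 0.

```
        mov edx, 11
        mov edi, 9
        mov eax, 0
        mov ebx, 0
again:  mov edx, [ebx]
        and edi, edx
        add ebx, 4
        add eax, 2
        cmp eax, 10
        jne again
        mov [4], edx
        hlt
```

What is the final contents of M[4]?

16

after mov edx, 11: edx=11
after mov edi, 9: edi=9
after mov eax, 0: eax=0
after mov ebx, 0: ebx=0
after mov edx, [ebx]: edx=M[0]=24
after and edi, edx: edi=9&24=8
after add ebx, 4: ebx=0+4=4
after add eax, 2: eax=0+2=2
cmp eax, 10  (cmp 2,10)
jne again: taken
after mov edx, [ebx]: edx=M[4]=28
after and edi, edx: edi=8&28=8
after add ebx, 4: ebx=4+4=8
after add eax, 2: eax=2+2=4
cmp eax, 10  (cmp 4,10)
jne again: taken
after mov edx, [ebx]: edx=M[8]=-7
after and edi, edx: edi=8&(-7)=8
after add ebx, 4: ebx=8+4=12
after add eax, 2: eax=4+2=6
cmp eax, 10  (cmp 6,10)
jne again: taken
after mov edx, [ebx]: edx=M[12]=-7
after and edi, edx: edi=8&(-7)=8
after add ebx, 4: ebx=12+4=16
after add eax, 2: eax=6+2=8
cmp eax, 10  (cmp 8,10)
jne again: taken
after mov edx, [ebx]: edx=M[16]=16
after and edi, edx: edi=8&16=0
after add ebx, 4: ebx=16+4=20
after add eax, 2: eax=8+2=10
cmp eax, 10  (cmp 10,10)
jne again: not taken
mov [4], edx → M[4]=16
halt.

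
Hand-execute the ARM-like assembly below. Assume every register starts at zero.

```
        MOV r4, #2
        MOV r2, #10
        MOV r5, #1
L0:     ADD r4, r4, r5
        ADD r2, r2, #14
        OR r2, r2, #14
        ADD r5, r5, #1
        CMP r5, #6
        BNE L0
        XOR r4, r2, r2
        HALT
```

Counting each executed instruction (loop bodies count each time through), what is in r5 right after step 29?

5

MOV r4, #2 → r4=2
MOV r2, #10 → r2=10
MOV r5, #1 → r5=1
ADD r4, r4, r5 → r4=2+1=3
ADD r2, r2, #14 → r2=10+14=24
OR r2, r2, #14 → r2=24|14=30
ADD r5, r5, #1 → r5=1+1=2
CMP r5, #6  (cmp 2,6)
BNE L0: taken
ADD r4, r4, r5 → r4=3+2=5
ADD r2, r2, #14 → r2=30+14=44
OR r2, r2, #14 → r2=44|14=46
ADD r5, r5, #1 → r5=2+1=3
CMP r5, #6  (cmp 3,6)
BNE L0: taken
ADD r4, r4, r5 → r4=5+3=8
ADD r2, r2, #14 → r2=46+14=60
OR r2, r2, #14 → r2=60|14=62
ADD r5, r5, #1 → r5=3+1=4
CMP r5, #6  (cmp 4,6)
BNE L0: taken
ADD r4, r4, r5 → r4=8+4=12
ADD r2, r2, #14 → r2=62+14=76
OR r2, r2, #14 → r2=76|14=78
ADD r5, r5, #1 → r5=4+1=5
CMP r5, #6  (cmp 5,6)
BNE L0: taken
ADD r4, r4, r5 → r4=12+5=17
ADD r2, r2, #14 → r2=78+14=92
After step 29: r5 = 5.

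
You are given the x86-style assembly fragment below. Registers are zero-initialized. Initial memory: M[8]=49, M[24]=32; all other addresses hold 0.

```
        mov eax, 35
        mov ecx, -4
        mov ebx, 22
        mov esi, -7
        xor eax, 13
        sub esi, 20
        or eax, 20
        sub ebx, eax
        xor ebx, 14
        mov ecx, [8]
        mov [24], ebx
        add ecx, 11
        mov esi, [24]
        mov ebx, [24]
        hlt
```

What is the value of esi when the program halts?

after mov eax, 35: eax=35
after mov ecx, -4: ecx=-4
after mov ebx, 22: ebx=22
after mov esi, -7: esi=-7
after xor eax, 13: eax=35^13=46
after sub esi, 20: esi=(-7)-20=-27
after or eax, 20: eax=46|20=62
after sub ebx, eax: ebx=22-62=-40
after xor ebx, 14: ebx=(-40)^14=-42
after mov ecx, [8]: ecx=M[8]=49
mov [24], ebx → M[24]=-42
after add ecx, 11: ecx=49+11=60
after mov esi, [24]: esi=M[24]=-42
after mov ebx, [24]: ebx=M[24]=-42
halt.

-42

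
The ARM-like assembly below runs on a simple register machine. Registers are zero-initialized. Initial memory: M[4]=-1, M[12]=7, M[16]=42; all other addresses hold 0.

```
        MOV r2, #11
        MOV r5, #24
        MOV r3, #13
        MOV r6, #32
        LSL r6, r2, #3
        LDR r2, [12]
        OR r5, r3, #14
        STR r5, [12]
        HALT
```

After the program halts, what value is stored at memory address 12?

MOV r2, #11 → r2=11
MOV r5, #24 → r5=24
MOV r3, #13 → r3=13
MOV r6, #32 → r6=32
LSL r6, r2, #3 → r6=11<<3=88
LDR r2, [12] → r2=M[12]=7
OR r5, r3, #14 → r5=13|14=15
STR r5, [12] → M[12]=15
halt.

15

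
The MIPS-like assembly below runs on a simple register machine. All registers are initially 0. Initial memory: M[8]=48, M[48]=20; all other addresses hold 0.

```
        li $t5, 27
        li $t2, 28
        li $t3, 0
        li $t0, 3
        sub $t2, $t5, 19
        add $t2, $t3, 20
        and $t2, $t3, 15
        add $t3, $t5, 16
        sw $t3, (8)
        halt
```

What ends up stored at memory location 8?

43

$t5=27
$t2=28
$t3=0
$t0=3
$t2=27-19=8
$t2=0+20=20
$t2=0&15=0
$t3=27+16=43
sw $t3, (8) → M[8]=43
halt.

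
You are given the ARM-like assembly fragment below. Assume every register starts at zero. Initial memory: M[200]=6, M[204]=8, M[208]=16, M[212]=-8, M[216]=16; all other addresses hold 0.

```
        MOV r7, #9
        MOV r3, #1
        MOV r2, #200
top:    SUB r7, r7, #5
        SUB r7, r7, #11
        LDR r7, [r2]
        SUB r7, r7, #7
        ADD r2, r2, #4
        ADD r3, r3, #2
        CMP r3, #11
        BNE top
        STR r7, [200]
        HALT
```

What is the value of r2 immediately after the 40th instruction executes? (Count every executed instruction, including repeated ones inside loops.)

220

after MOV r7, #9: r7=9
after MOV r3, #1: r3=1
after MOV r2, #200: r2=200
after SUB r7, r7, #5: r7=9-5=4
after SUB r7, r7, #11: r7=4-11=-7
after LDR r7, [r2]: r7=M[200]=6
after SUB r7, r7, #7: r7=6-7=-1
after ADD r2, r2, #4: r2=200+4=204
after ADD r3, r3, #2: r3=1+2=3
CMP r3, #11  (cmp 3,11)
BNE top: taken
after SUB r7, r7, #5: r7=(-1)-5=-6
after SUB r7, r7, #11: r7=(-6)-11=-17
after LDR r7, [r2]: r7=M[204]=8
after SUB r7, r7, #7: r7=8-7=1
after ADD r2, r2, #4: r2=204+4=208
after ADD r3, r3, #2: r3=3+2=5
CMP r3, #11  (cmp 5,11)
BNE top: taken
after SUB r7, r7, #5: r7=1-5=-4
after SUB r7, r7, #11: r7=(-4)-11=-15
after LDR r7, [r2]: r7=M[208]=16
after SUB r7, r7, #7: r7=16-7=9
after ADD r2, r2, #4: r2=208+4=212
after ADD r3, r3, #2: r3=5+2=7
CMP r3, #11  (cmp 7,11)
BNE top: taken
after SUB r7, r7, #5: r7=9-5=4
after SUB r7, r7, #11: r7=4-11=-7
after LDR r7, [r2]: r7=M[212]=-8
after SUB r7, r7, #7: r7=(-8)-7=-15
after ADD r2, r2, #4: r2=212+4=216
after ADD r3, r3, #2: r3=7+2=9
CMP r3, #11  (cmp 9,11)
BNE top: taken
after SUB r7, r7, #5: r7=(-15)-5=-20
after SUB r7, r7, #11: r7=(-20)-11=-31
after LDR r7, [r2]: r7=M[216]=16
after SUB r7, r7, #7: r7=16-7=9
after ADD r2, r2, #4: r2=216+4=220
After step 40: r2 = 220.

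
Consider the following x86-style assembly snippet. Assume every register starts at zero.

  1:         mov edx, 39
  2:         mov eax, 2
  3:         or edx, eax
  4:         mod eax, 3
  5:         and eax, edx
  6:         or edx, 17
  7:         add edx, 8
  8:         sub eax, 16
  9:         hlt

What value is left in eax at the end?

after mov edx, 39: edx=39
after mov eax, 2: eax=2
after or edx, eax: edx=39|2=39
after mod eax, 3: eax=2%3=2
after and eax, edx: eax=2&39=2
after or edx, 17: edx=39|17=55
after add edx, 8: edx=55+8=63
after sub eax, 16: eax=2-16=-14
halt.

-14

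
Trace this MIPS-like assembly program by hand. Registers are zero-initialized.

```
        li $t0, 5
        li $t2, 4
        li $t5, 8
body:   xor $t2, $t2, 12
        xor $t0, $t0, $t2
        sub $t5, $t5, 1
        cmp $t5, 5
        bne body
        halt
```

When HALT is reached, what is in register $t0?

1

li $t0, 5 → $t0=5
li $t2, 4 → $t2=4
li $t5, 8 → $t5=8
xor $t2, $t2, 12 → $t2=4^12=8
xor $t0, $t0, $t2 → $t0=5^8=13
sub $t5, $t5, 1 → $t5=8-1=7
cmp $t5, 5  (cmp 7,5)
bne body: taken
xor $t2, $t2, 12 → $t2=8^12=4
xor $t0, $t0, $t2 → $t0=13^4=9
sub $t5, $t5, 1 → $t5=7-1=6
cmp $t5, 5  (cmp 6,5)
bne body: taken
xor $t2, $t2, 12 → $t2=4^12=8
xor $t0, $t0, $t2 → $t0=9^8=1
sub $t5, $t5, 1 → $t5=6-1=5
cmp $t5, 5  (cmp 5,5)
bne body: not taken
halt.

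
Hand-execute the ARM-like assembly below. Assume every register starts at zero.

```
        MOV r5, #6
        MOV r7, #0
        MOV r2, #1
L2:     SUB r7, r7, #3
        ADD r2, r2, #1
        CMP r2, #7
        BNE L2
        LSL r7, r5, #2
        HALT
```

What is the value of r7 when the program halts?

r5=6
r7=0
r2=1
r7=0-3=-3
r2=1+1=2
CMP r2, #7  (cmp 2,7)
BNE L2: taken
r7=(-3)-3=-6
r2=2+1=3
CMP r2, #7  (cmp 3,7)
BNE L2: taken
r7=(-6)-3=-9
r2=3+1=4
CMP r2, #7  (cmp 4,7)
BNE L2: taken
r7=(-9)-3=-12
r2=4+1=5
CMP r2, #7  (cmp 5,7)
BNE L2: taken
r7=(-12)-3=-15
r2=5+1=6
CMP r2, #7  (cmp 6,7)
BNE L2: taken
r7=(-15)-3=-18
r2=6+1=7
CMP r2, #7  (cmp 7,7)
BNE L2: not taken
r7=6<<2=24
halt.

24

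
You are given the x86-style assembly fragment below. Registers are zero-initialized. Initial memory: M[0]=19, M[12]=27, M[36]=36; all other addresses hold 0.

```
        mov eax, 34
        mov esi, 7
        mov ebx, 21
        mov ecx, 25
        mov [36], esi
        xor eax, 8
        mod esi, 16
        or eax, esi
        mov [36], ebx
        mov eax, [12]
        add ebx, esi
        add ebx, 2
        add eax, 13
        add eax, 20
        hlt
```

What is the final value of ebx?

30

mov eax, 34 → eax=34
mov esi, 7 → esi=7
mov ebx, 21 → ebx=21
mov ecx, 25 → ecx=25
mov [36], esi → M[36]=7
xor eax, 8 → eax=34^8=42
mod esi, 16 → esi=7%16=7
or eax, esi → eax=42|7=47
mov [36], ebx → M[36]=21
mov eax, [12] → eax=M[12]=27
add ebx, esi → ebx=21+7=28
add ebx, 2 → ebx=28+2=30
add eax, 13 → eax=27+13=40
add eax, 20 → eax=40+20=60
halt.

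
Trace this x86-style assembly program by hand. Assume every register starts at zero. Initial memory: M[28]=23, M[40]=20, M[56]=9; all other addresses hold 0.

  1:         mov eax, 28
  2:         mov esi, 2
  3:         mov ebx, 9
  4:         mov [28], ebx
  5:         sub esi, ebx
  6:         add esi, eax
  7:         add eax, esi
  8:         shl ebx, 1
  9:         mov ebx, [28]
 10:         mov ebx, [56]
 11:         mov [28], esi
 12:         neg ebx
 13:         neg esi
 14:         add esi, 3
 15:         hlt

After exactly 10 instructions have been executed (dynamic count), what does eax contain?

49

mov eax, 28 → eax=28
mov esi, 2 → esi=2
mov ebx, 9 → ebx=9
mov [28], ebx → M[28]=9
sub esi, ebx → esi=2-9=-7
add esi, eax → esi=(-7)+28=21
add eax, esi → eax=28+21=49
shl ebx, 1 → ebx=9<<1=18
mov ebx, [28] → ebx=M[28]=9
mov ebx, [56] → ebx=M[56]=9
After step 10: eax = 49.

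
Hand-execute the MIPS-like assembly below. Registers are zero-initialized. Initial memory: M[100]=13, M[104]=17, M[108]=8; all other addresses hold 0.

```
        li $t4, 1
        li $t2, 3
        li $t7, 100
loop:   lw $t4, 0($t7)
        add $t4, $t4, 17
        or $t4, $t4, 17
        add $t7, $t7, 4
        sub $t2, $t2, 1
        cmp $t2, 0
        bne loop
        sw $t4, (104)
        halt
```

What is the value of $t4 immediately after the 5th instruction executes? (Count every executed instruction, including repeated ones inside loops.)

30

li $t4, 1 → $t4=1
li $t2, 3 → $t2=3
li $t7, 100 → $t7=100
lw $t4, 0($t7) → $t4=M[100]=13
add $t4, $t4, 17 → $t4=13+17=30
After step 5: $t4 = 30.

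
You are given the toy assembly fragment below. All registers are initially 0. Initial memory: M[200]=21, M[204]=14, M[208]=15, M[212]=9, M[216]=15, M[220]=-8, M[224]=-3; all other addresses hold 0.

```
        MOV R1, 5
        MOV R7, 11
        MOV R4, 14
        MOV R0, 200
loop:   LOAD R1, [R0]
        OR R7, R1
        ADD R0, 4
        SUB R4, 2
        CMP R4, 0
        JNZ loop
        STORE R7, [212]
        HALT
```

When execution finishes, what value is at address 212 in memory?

MOV R1, 5 → R1=5
MOV R7, 11 → R7=11
MOV R4, 14 → R4=14
MOV R0, 200 → R0=200
LOAD R1, [R0] → R1=M[200]=21
OR R7, R1 → R7=11|21=31
ADD R0, 4 → R0=200+4=204
SUB R4, 2 → R4=14-2=12
CMP R4, 0  (cmp 12,0)
JNZ loop: taken
LOAD R1, [R0] → R1=M[204]=14
OR R7, R1 → R7=31|14=31
ADD R0, 4 → R0=204+4=208
SUB R4, 2 → R4=12-2=10
CMP R4, 0  (cmp 10,0)
JNZ loop: taken
LOAD R1, [R0] → R1=M[208]=15
OR R7, R1 → R7=31|15=31
ADD R0, 4 → R0=208+4=212
SUB R4, 2 → R4=10-2=8
CMP R4, 0  (cmp 8,0)
JNZ loop: taken
LOAD R1, [R0] → R1=M[212]=9
OR R7, R1 → R7=31|9=31
ADD R0, 4 → R0=212+4=216
SUB R4, 2 → R4=8-2=6
CMP R4, 0  (cmp 6,0)
JNZ loop: taken
LOAD R1, [R0] → R1=M[216]=15
OR R7, R1 → R7=31|15=31
ADD R0, 4 → R0=216+4=220
SUB R4, 2 → R4=6-2=4
CMP R4, 0  (cmp 4,0)
JNZ loop: taken
LOAD R1, [R0] → R1=M[220]=-8
OR R7, R1 → R7=31|(-8)=-1
ADD R0, 4 → R0=220+4=224
SUB R4, 2 → R4=4-2=2
CMP R4, 0  (cmp 2,0)
JNZ loop: taken
LOAD R1, [R0] → R1=M[224]=-3
OR R7, R1 → R7=(-1)|(-3)=-1
ADD R0, 4 → R0=224+4=228
SUB R4, 2 → R4=2-2=0
CMP R4, 0  (cmp 0,0)
JNZ loop: not taken
STORE R7, [212] → M[212]=-1
halt.

-1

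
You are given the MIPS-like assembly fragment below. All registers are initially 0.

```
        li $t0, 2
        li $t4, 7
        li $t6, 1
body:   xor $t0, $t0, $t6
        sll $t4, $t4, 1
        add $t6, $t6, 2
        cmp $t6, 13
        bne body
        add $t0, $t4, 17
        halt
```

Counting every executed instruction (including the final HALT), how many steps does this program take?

35

after li $t0, 2: $t0=2
after li $t4, 7: $t4=7
after li $t6, 1: $t6=1
after xor $t0, $t0, $t6: $t0=2^1=3
after sll $t4, $t4, 1: $t4=7<<1=14
after add $t6, $t6, 2: $t6=1+2=3
cmp $t6, 13  (cmp 3,13)
bne body: taken
after xor $t0, $t0, $t6: $t0=3^3=0
after sll $t4, $t4, 1: $t4=14<<1=28
after add $t6, $t6, 2: $t6=3+2=5
cmp $t6, 13  (cmp 5,13)
bne body: taken
after xor $t0, $t0, $t6: $t0=0^5=5
after sll $t4, $t4, 1: $t4=28<<1=56
after add $t6, $t6, 2: $t6=5+2=7
cmp $t6, 13  (cmp 7,13)
bne body: taken
after xor $t0, $t0, $t6: $t0=5^7=2
after sll $t4, $t4, 1: $t4=56<<1=112
after add $t6, $t6, 2: $t6=7+2=9
cmp $t6, 13  (cmp 9,13)
bne body: taken
after xor $t0, $t0, $t6: $t0=2^9=11
after sll $t4, $t4, 1: $t4=112<<1=224
after add $t6, $t6, 2: $t6=9+2=11
cmp $t6, 13  (cmp 11,13)
bne body: taken
after xor $t0, $t0, $t6: $t0=11^11=0
after sll $t4, $t4, 1: $t4=224<<1=448
after add $t6, $t6, 2: $t6=11+2=13
cmp $t6, 13  (cmp 13,13)
bne body: not taken
after add $t0, $t4, 17: $t0=448+17=465
halt.
Total executed instructions: 35.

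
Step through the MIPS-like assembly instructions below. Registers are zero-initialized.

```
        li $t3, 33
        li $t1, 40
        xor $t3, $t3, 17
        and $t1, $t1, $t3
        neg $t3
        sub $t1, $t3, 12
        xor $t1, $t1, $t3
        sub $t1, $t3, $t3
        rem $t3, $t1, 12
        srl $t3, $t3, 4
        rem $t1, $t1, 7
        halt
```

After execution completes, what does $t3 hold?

after li $t3, 33: $t3=33
after li $t1, 40: $t1=40
after xor $t3, $t3, 17: $t3=33^17=48
after and $t1, $t1, $t3: $t1=40&48=32
after neg $t3: $t3=-(48)=-48
after sub $t1, $t3, 12: $t1=(-48)-12=-60
after xor $t1, $t1, $t3: $t1=(-60)^(-48)=20
after sub $t1, $t3, $t3: $t1=(-48)-(-48)=0
after rem $t3, $t1, 12: $t3=0%12=0
after srl $t3, $t3, 4: $t3=0>>4=0
after rem $t1, $t1, 7: $t1=0%7=0
halt.

0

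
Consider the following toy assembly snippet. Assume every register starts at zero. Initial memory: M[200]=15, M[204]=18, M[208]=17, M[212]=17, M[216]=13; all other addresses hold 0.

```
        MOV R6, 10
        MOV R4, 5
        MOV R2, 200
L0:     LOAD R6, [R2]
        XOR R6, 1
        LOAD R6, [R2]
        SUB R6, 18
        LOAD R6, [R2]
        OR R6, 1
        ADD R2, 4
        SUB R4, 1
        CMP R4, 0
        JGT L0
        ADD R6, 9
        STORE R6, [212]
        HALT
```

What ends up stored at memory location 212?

22

MOV R6, 10 → R6=10
MOV R4, 5 → R4=5
MOV R2, 200 → R2=200
LOAD R6, [R2] → R6=M[200]=15
XOR R6, 1 → R6=15^1=14
LOAD R6, [R2] → R6=M[200]=15
SUB R6, 18 → R6=15-18=-3
LOAD R6, [R2] → R6=M[200]=15
OR R6, 1 → R6=15|1=15
ADD R2, 4 → R2=200+4=204
SUB R4, 1 → R4=5-1=4
CMP R4, 0  (cmp 4,0)
JGT L0: taken
LOAD R6, [R2] → R6=M[204]=18
XOR R6, 1 → R6=18^1=19
LOAD R6, [R2] → R6=M[204]=18
SUB R6, 18 → R6=18-18=0
LOAD R6, [R2] → R6=M[204]=18
OR R6, 1 → R6=18|1=19
ADD R2, 4 → R2=204+4=208
SUB R4, 1 → R4=4-1=3
CMP R4, 0  (cmp 3,0)
JGT L0: taken
LOAD R6, [R2] → R6=M[208]=17
XOR R6, 1 → R6=17^1=16
LOAD R6, [R2] → R6=M[208]=17
SUB R6, 18 → R6=17-18=-1
LOAD R6, [R2] → R6=M[208]=17
OR R6, 1 → R6=17|1=17
ADD R2, 4 → R2=208+4=212
SUB R4, 1 → R4=3-1=2
CMP R4, 0  (cmp 2,0)
JGT L0: taken
LOAD R6, [R2] → R6=M[212]=17
XOR R6, 1 → R6=17^1=16
LOAD R6, [R2] → R6=M[212]=17
SUB R6, 18 → R6=17-18=-1
LOAD R6, [R2] → R6=M[212]=17
OR R6, 1 → R6=17|1=17
ADD R2, 4 → R2=212+4=216
SUB R4, 1 → R4=2-1=1
CMP R4, 0  (cmp 1,0)
JGT L0: taken
LOAD R6, [R2] → R6=M[216]=13
XOR R6, 1 → R6=13^1=12
LOAD R6, [R2] → R6=M[216]=13
SUB R6, 18 → R6=13-18=-5
LOAD R6, [R2] → R6=M[216]=13
OR R6, 1 → R6=13|1=13
ADD R2, 4 → R2=216+4=220
SUB R4, 1 → R4=1-1=0
CMP R4, 0  (cmp 0,0)
JGT L0: not taken
ADD R6, 9 → R6=13+9=22
STORE R6, [212] → M[212]=22
halt.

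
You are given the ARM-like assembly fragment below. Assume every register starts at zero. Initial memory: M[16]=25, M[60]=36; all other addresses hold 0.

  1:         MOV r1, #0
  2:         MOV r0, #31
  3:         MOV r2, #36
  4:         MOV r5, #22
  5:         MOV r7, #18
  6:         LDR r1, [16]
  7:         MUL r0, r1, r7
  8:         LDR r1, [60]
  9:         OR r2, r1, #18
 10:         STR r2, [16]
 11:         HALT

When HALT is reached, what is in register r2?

r1=0
r0=31
r2=36
r5=22
r7=18
r1=M[16]=25
r0=25*18=450
r1=M[60]=36
r2=36|18=54
STR r2, [16] → M[16]=54
halt.

54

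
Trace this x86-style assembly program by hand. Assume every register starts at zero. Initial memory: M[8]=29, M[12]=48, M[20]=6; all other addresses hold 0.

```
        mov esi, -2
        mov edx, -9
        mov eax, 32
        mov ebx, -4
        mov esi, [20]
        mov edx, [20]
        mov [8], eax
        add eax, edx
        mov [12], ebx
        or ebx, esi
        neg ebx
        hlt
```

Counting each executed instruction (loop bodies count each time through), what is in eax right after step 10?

38

mov esi, -2 → esi=-2
mov edx, -9 → edx=-9
mov eax, 32 → eax=32
mov ebx, -4 → ebx=-4
mov esi, [20] → esi=M[20]=6
mov edx, [20] → edx=M[20]=6
mov [8], eax → M[8]=32
add eax, edx → eax=32+6=38
mov [12], ebx → M[12]=-4
or ebx, esi → ebx=(-4)|6=-2
After step 10: eax = 38.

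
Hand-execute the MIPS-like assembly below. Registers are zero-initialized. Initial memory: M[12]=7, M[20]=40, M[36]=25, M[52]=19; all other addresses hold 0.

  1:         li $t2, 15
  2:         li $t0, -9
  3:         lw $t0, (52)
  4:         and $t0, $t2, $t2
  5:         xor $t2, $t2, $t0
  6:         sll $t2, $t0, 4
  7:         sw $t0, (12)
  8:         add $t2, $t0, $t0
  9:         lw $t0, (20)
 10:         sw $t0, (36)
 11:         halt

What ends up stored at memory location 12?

after li $t2, 15: $t2=15
after li $t0, -9: $t0=-9
after lw $t0, (52): $t0=M[52]=19
after and $t0, $t2, $t2: $t0=15&15=15
after xor $t2, $t2, $t0: $t2=15^15=0
after sll $t2, $t0, 4: $t2=15<<4=240
sw $t0, (12) → M[12]=15
after add $t2, $t0, $t0: $t2=15+15=30
after lw $t0, (20): $t0=M[20]=40
sw $t0, (36) → M[36]=40
halt.

15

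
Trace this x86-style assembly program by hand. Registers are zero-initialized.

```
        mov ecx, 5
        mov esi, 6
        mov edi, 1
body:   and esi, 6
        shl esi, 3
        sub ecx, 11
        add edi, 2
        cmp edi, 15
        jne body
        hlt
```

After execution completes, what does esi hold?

0

after mov ecx, 5: ecx=5
after mov esi, 6: esi=6
after mov edi, 1: edi=1
after and esi, 6: esi=6&6=6
after shl esi, 3: esi=6<<3=48
after sub ecx, 11: ecx=5-11=-6
after add edi, 2: edi=1+2=3
cmp edi, 15  (cmp 3,15)
jne body: taken
after and esi, 6: esi=48&6=0
after shl esi, 3: esi=0<<3=0
after sub ecx, 11: ecx=(-6)-11=-17
after add edi, 2: edi=3+2=5
cmp edi, 15  (cmp 5,15)
jne body: taken
after and esi, 6: esi=0&6=0
after shl esi, 3: esi=0<<3=0
after sub ecx, 11: ecx=(-17)-11=-28
after add edi, 2: edi=5+2=7
cmp edi, 15  (cmp 7,15)
jne body: taken
after and esi, 6: esi=0&6=0
after shl esi, 3: esi=0<<3=0
after sub ecx, 11: ecx=(-28)-11=-39
after add edi, 2: edi=7+2=9
cmp edi, 15  (cmp 9,15)
jne body: taken
after and esi, 6: esi=0&6=0
after shl esi, 3: esi=0<<3=0
after sub ecx, 11: ecx=(-39)-11=-50
after add edi, 2: edi=9+2=11
cmp edi, 15  (cmp 11,15)
jne body: taken
after and esi, 6: esi=0&6=0
after shl esi, 3: esi=0<<3=0
after sub ecx, 11: ecx=(-50)-11=-61
after add edi, 2: edi=11+2=13
cmp edi, 15  (cmp 13,15)
jne body: taken
after and esi, 6: esi=0&6=0
after shl esi, 3: esi=0<<3=0
after sub ecx, 11: ecx=(-61)-11=-72
after add edi, 2: edi=13+2=15
cmp edi, 15  (cmp 15,15)
jne body: not taken
halt.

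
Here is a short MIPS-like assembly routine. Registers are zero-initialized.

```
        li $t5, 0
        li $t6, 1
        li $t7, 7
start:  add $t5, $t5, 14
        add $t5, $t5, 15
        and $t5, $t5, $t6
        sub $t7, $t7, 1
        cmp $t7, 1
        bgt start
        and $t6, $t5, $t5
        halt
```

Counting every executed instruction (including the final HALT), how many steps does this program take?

after li $t5, 0: $t5=0
after li $t6, 1: $t6=1
after li $t7, 7: $t7=7
after add $t5, $t5, 14: $t5=0+14=14
after add $t5, $t5, 15: $t5=14+15=29
after and $t5, $t5, $t6: $t5=29&1=1
after sub $t7, $t7, 1: $t7=7-1=6
cmp $t7, 1  (cmp 6,1)
bgt start: taken
after add $t5, $t5, 14: $t5=1+14=15
after add $t5, $t5, 15: $t5=15+15=30
after and $t5, $t5, $t6: $t5=30&1=0
after sub $t7, $t7, 1: $t7=6-1=5
cmp $t7, 1  (cmp 5,1)
bgt start: taken
after add $t5, $t5, 14: $t5=0+14=14
after add $t5, $t5, 15: $t5=14+15=29
after and $t5, $t5, $t6: $t5=29&1=1
after sub $t7, $t7, 1: $t7=5-1=4
cmp $t7, 1  (cmp 4,1)
bgt start: taken
after add $t5, $t5, 14: $t5=1+14=15
after add $t5, $t5, 15: $t5=15+15=30
after and $t5, $t5, $t6: $t5=30&1=0
after sub $t7, $t7, 1: $t7=4-1=3
cmp $t7, 1  (cmp 3,1)
bgt start: taken
after add $t5, $t5, 14: $t5=0+14=14
after add $t5, $t5, 15: $t5=14+15=29
after and $t5, $t5, $t6: $t5=29&1=1
after sub $t7, $t7, 1: $t7=3-1=2
cmp $t7, 1  (cmp 2,1)
bgt start: taken
after add $t5, $t5, 14: $t5=1+14=15
after add $t5, $t5, 15: $t5=15+15=30
after and $t5, $t5, $t6: $t5=30&1=0
after sub $t7, $t7, 1: $t7=2-1=1
cmp $t7, 1  (cmp 1,1)
bgt start: not taken
after and $t6, $t5, $t5: $t6=0&0=0
halt.
Total executed instructions: 41.

41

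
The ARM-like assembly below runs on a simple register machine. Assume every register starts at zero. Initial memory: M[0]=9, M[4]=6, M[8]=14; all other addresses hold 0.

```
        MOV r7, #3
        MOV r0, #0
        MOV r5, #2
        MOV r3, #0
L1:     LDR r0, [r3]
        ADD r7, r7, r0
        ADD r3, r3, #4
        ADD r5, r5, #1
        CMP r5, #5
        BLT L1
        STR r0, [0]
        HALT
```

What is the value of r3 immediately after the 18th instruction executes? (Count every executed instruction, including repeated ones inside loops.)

after MOV r7, #3: r7=3
after MOV r0, #0: r0=0
after MOV r5, #2: r5=2
after MOV r3, #0: r3=0
after LDR r0, [r3]: r0=M[0]=9
after ADD r7, r7, r0: r7=3+9=12
after ADD r3, r3, #4: r3=0+4=4
after ADD r5, r5, #1: r5=2+1=3
CMP r5, #5  (cmp 3,5)
BLT L1: taken
after LDR r0, [r3]: r0=M[4]=6
after ADD r7, r7, r0: r7=12+6=18
after ADD r3, r3, #4: r3=4+4=8
after ADD r5, r5, #1: r5=3+1=4
CMP r5, #5  (cmp 4,5)
BLT L1: taken
after LDR r0, [r3]: r0=M[8]=14
after ADD r7, r7, r0: r7=18+14=32
After step 18: r3 = 8.

8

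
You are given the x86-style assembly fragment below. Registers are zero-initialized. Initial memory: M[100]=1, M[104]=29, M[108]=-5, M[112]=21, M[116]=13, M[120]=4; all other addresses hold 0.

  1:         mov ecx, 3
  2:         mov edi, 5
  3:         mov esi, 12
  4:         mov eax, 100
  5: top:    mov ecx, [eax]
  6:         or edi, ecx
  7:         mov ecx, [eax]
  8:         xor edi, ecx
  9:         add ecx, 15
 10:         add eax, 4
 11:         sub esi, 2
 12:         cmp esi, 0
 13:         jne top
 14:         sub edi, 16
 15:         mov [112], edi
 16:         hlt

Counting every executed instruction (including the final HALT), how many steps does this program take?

61

ecx=3
edi=5
esi=12
eax=100
ecx=M[100]=1
edi=5|1=5
ecx=M[100]=1
edi=5^1=4
ecx=1+15=16
eax=100+4=104
esi=12-2=10
cmp esi, 0  (cmp 10,0)
jne top: taken
ecx=M[104]=29
edi=4|29=29
ecx=M[104]=29
edi=29^29=0
ecx=29+15=44
eax=104+4=108
esi=10-2=8
cmp esi, 0  (cmp 8,0)
jne top: taken
ecx=M[108]=-5
edi=0|(-5)=-5
ecx=M[108]=-5
edi=(-5)^(-5)=0
ecx=(-5)+15=10
eax=108+4=112
esi=8-2=6
cmp esi, 0  (cmp 6,0)
jne top: taken
ecx=M[112]=21
edi=0|21=21
ecx=M[112]=21
edi=21^21=0
ecx=21+15=36
eax=112+4=116
esi=6-2=4
cmp esi, 0  (cmp 4,0)
jne top: taken
ecx=M[116]=13
edi=0|13=13
ecx=M[116]=13
edi=13^13=0
ecx=13+15=28
eax=116+4=120
esi=4-2=2
cmp esi, 0  (cmp 2,0)
jne top: taken
ecx=M[120]=4
edi=0|4=4
ecx=M[120]=4
edi=4^4=0
ecx=4+15=19
eax=120+4=124
esi=2-2=0
cmp esi, 0  (cmp 0,0)
jne top: not taken
edi=0-16=-16
mov [112], edi → M[112]=-16
halt.
Total executed instructions: 61.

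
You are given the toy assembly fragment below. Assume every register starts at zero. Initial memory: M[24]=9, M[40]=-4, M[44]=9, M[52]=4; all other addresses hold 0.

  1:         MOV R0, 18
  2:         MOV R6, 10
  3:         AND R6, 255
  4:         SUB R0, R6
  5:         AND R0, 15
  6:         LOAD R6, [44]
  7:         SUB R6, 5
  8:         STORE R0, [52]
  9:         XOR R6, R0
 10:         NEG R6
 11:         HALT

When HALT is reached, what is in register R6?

-12

R0=18
R6=10
R6=10&255=10
R0=18-10=8
R0=8&15=8
R6=M[44]=9
R6=9-5=4
STORE R0, [52] → M[52]=8
R6=4^8=12
R6=-(12)=-12
halt.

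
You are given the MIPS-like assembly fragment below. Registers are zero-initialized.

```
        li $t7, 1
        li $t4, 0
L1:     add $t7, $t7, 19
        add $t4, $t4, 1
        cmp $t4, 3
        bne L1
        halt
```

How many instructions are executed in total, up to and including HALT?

15

li $t7, 1 → $t7=1
li $t4, 0 → $t4=0
add $t7, $t7, 19 → $t7=1+19=20
add $t4, $t4, 1 → $t4=0+1=1
cmp $t4, 3  (cmp 1,3)
bne L1: taken
add $t7, $t7, 19 → $t7=20+19=39
add $t4, $t4, 1 → $t4=1+1=2
cmp $t4, 3  (cmp 2,3)
bne L1: taken
add $t7, $t7, 19 → $t7=39+19=58
add $t4, $t4, 1 → $t4=2+1=3
cmp $t4, 3  (cmp 3,3)
bne L1: not taken
halt.
Total executed instructions: 15.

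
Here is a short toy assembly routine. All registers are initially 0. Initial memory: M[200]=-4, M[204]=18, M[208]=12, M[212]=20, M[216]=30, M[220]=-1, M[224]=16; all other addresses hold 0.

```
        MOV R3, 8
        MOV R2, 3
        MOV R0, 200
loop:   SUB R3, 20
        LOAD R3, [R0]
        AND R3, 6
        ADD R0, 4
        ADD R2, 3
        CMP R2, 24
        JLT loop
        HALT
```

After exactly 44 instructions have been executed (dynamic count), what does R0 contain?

224

after MOV R3, 8: R3=8
after MOV R2, 3: R2=3
after MOV R0, 200: R0=200
after SUB R3, 20: R3=8-20=-12
after LOAD R3, [R0]: R3=M[200]=-4
after AND R3, 6: R3=(-4)&6=4
after ADD R0, 4: R0=200+4=204
after ADD R2, 3: R2=3+3=6
CMP R2, 24  (cmp 6,24)
JLT loop: taken
after SUB R3, 20: R3=4-20=-16
after LOAD R3, [R0]: R3=M[204]=18
after AND R3, 6: R3=18&6=2
after ADD R0, 4: R0=204+4=208
after ADD R2, 3: R2=6+3=9
CMP R2, 24  (cmp 9,24)
JLT loop: taken
after SUB R3, 20: R3=2-20=-18
after LOAD R3, [R0]: R3=M[208]=12
after AND R3, 6: R3=12&6=4
after ADD R0, 4: R0=208+4=212
after ADD R2, 3: R2=9+3=12
CMP R2, 24  (cmp 12,24)
JLT loop: taken
after SUB R3, 20: R3=4-20=-16
after LOAD R3, [R0]: R3=M[212]=20
after AND R3, 6: R3=20&6=4
after ADD R0, 4: R0=212+4=216
after ADD R2, 3: R2=12+3=15
CMP R2, 24  (cmp 15,24)
JLT loop: taken
after SUB R3, 20: R3=4-20=-16
after LOAD R3, [R0]: R3=M[216]=30
after AND R3, 6: R3=30&6=6
after ADD R0, 4: R0=216+4=220
after ADD R2, 3: R2=15+3=18
CMP R2, 24  (cmp 18,24)
JLT loop: taken
after SUB R3, 20: R3=6-20=-14
after LOAD R3, [R0]: R3=M[220]=-1
after AND R3, 6: R3=(-1)&6=6
after ADD R0, 4: R0=220+4=224
after ADD R2, 3: R2=18+3=21
CMP R2, 24  (cmp 21,24)
After step 44: R0 = 224.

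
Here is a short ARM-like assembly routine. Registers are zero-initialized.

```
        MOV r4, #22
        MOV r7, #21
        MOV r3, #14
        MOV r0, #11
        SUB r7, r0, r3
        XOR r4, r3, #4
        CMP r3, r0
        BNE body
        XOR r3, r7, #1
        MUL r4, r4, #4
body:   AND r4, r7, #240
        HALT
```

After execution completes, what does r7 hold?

r4=22
r7=21
r3=14
r0=11
r7=11-14=-3
r4=14^4=10
CMP r3, r0  (cmp 14,11)
BNE body: taken
r4=(-3)&240=240
halt.

-3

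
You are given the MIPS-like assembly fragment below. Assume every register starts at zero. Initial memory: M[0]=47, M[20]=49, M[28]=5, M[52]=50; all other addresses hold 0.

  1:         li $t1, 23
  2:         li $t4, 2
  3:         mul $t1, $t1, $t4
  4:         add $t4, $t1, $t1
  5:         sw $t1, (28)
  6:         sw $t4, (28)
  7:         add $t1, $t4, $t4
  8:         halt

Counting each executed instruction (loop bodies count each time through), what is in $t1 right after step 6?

$t1=23
$t4=2
$t1=23*2=46
$t4=46+46=92
sw $t1, (28) → M[28]=46
sw $t4, (28) → M[28]=92
After step 6: $t1 = 46.

46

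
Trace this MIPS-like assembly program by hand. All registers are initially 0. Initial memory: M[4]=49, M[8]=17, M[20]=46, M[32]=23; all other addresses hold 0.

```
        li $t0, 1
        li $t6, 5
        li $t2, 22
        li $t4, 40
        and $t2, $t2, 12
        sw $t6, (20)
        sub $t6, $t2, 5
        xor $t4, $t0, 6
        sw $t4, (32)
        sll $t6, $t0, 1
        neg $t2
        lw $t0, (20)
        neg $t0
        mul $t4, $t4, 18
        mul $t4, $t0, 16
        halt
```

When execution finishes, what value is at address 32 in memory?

after li $t0, 1: $t0=1
after li $t6, 5: $t6=5
after li $t2, 22: $t2=22
after li $t4, 40: $t4=40
after and $t2, $t2, 12: $t2=22&12=4
sw $t6, (20) → M[20]=5
after sub $t6, $t2, 5: $t6=4-5=-1
after xor $t4, $t0, 6: $t4=1^6=7
sw $t4, (32) → M[32]=7
after sll $t6, $t0, 1: $t6=1<<1=2
after neg $t2: $t2=-(4)=-4
after lw $t0, (20): $t0=M[20]=5
after neg $t0: $t0=-(5)=-5
after mul $t4, $t4, 18: $t4=7*18=126
after mul $t4, $t0, 16: $t4=(-5)*16=-80
halt.

7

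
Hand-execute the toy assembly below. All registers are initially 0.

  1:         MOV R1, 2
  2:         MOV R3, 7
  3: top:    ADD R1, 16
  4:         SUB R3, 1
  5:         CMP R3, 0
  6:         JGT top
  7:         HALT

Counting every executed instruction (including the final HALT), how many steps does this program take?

R1=2
R3=7
R1=2+16=18
R3=7-1=6
CMP R3, 0  (cmp 6,0)
JGT top: taken
R1=18+16=34
R3=6-1=5
CMP R3, 0  (cmp 5,0)
JGT top: taken
R1=34+16=50
R3=5-1=4
CMP R3, 0  (cmp 4,0)
JGT top: taken
R1=50+16=66
R3=4-1=3
CMP R3, 0  (cmp 3,0)
JGT top: taken
R1=66+16=82
R3=3-1=2
CMP R3, 0  (cmp 2,0)
JGT top: taken
R1=82+16=98
R3=2-1=1
CMP R3, 0  (cmp 1,0)
JGT top: taken
R1=98+16=114
R3=1-1=0
CMP R3, 0  (cmp 0,0)
JGT top: not taken
halt.
Total executed instructions: 31.

31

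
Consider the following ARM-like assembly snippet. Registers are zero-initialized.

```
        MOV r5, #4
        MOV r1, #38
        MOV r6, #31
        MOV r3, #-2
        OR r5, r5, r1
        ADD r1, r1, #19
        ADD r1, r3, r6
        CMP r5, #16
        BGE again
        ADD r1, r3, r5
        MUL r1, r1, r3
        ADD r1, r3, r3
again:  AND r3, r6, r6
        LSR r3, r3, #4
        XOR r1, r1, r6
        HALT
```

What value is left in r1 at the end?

after MOV r5, #4: r5=4
after MOV r1, #38: r1=38
after MOV r6, #31: r6=31
after MOV r3, #-2: r3=-2
after OR r5, r5, r1: r5=4|38=38
after ADD r1, r1, #19: r1=38+19=57
after ADD r1, r3, r6: r1=(-2)+31=29
CMP r5, #16  (cmp 38,16)
BGE again: taken
after AND r3, r6, r6: r3=31&31=31
after LSR r3, r3, #4: r3=31>>4=1
after XOR r1, r1, r6: r1=29^31=2
halt.

2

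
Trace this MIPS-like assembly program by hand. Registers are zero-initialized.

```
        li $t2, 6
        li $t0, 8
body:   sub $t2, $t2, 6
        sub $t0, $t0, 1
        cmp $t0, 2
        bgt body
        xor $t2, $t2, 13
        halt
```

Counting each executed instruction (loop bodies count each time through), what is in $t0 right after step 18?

4

after li $t2, 6: $t2=6
after li $t0, 8: $t0=8
after sub $t2, $t2, 6: $t2=6-6=0
after sub $t0, $t0, 1: $t0=8-1=7
cmp $t0, 2  (cmp 7,2)
bgt body: taken
after sub $t2, $t2, 6: $t2=0-6=-6
after sub $t0, $t0, 1: $t0=7-1=6
cmp $t0, 2  (cmp 6,2)
bgt body: taken
after sub $t2, $t2, 6: $t2=(-6)-6=-12
after sub $t0, $t0, 1: $t0=6-1=5
cmp $t0, 2  (cmp 5,2)
bgt body: taken
after sub $t2, $t2, 6: $t2=(-12)-6=-18
after sub $t0, $t0, 1: $t0=5-1=4
cmp $t0, 2  (cmp 4,2)
bgt body: taken
After step 18: $t0 = 4.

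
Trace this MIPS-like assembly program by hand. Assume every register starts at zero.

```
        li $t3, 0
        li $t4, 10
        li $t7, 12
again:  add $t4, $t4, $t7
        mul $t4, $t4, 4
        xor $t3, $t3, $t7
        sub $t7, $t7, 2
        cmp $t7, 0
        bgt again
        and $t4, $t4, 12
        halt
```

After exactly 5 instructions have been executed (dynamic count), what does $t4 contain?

88

$t3=0
$t4=10
$t7=12
$t4=10+12=22
$t4=22*4=88
After step 5: $t4 = 88.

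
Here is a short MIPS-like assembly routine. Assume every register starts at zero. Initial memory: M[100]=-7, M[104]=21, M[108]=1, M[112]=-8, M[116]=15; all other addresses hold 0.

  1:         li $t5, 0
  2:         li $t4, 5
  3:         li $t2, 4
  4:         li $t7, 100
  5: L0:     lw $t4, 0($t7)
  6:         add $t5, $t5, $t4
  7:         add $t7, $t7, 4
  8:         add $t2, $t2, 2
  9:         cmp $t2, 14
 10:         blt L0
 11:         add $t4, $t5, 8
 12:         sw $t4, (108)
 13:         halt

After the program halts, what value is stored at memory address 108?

li $t5, 0 → $t5=0
li $t4, 5 → $t4=5
li $t2, 4 → $t2=4
li $t7, 100 → $t7=100
lw $t4, 0($t7) → $t4=M[100]=-7
add $t5, $t5, $t4 → $t5=0+(-7)=-7
add $t7, $t7, 4 → $t7=100+4=104
add $t2, $t2, 2 → $t2=4+2=6
cmp $t2, 14  (cmp 6,14)
blt L0: taken
lw $t4, 0($t7) → $t4=M[104]=21
add $t5, $t5, $t4 → $t5=(-7)+21=14
add $t7, $t7, 4 → $t7=104+4=108
add $t2, $t2, 2 → $t2=6+2=8
cmp $t2, 14  (cmp 8,14)
blt L0: taken
lw $t4, 0($t7) → $t4=M[108]=1
add $t5, $t5, $t4 → $t5=14+1=15
add $t7, $t7, 4 → $t7=108+4=112
add $t2, $t2, 2 → $t2=8+2=10
cmp $t2, 14  (cmp 10,14)
blt L0: taken
lw $t4, 0($t7) → $t4=M[112]=-8
add $t5, $t5, $t4 → $t5=15+(-8)=7
add $t7, $t7, 4 → $t7=112+4=116
add $t2, $t2, 2 → $t2=10+2=12
cmp $t2, 14  (cmp 12,14)
blt L0: taken
lw $t4, 0($t7) → $t4=M[116]=15
add $t5, $t5, $t4 → $t5=7+15=22
add $t7, $t7, 4 → $t7=116+4=120
add $t2, $t2, 2 → $t2=12+2=14
cmp $t2, 14  (cmp 14,14)
blt L0: not taken
add $t4, $t5, 8 → $t4=22+8=30
sw $t4, (108) → M[108]=30
halt.

30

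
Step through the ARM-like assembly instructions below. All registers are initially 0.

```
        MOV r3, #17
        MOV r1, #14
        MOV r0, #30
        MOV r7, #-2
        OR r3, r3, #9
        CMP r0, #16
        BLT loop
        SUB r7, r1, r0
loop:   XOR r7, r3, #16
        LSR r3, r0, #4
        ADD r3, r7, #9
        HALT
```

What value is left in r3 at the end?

MOV r3, #17 → r3=17
MOV r1, #14 → r1=14
MOV r0, #30 → r0=30
MOV r7, #-2 → r7=-2
OR r3, r3, #9 → r3=17|9=25
CMP r0, #16  (cmp 30,16)
BLT loop: not taken
SUB r7, r1, r0 → r7=14-30=-16
XOR r7, r3, #16 → r7=25^16=9
LSR r3, r0, #4 → r3=30>>4=1
ADD r3, r7, #9 → r3=9+9=18
halt.

18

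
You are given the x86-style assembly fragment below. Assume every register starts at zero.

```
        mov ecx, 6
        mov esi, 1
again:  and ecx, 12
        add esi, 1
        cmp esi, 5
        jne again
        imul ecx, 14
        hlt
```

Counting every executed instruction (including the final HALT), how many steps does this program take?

20

mov ecx, 6 → ecx=6
mov esi, 1 → esi=1
and ecx, 12 → ecx=6&12=4
add esi, 1 → esi=1+1=2
cmp esi, 5  (cmp 2,5)
jne again: taken
and ecx, 12 → ecx=4&12=4
add esi, 1 → esi=2+1=3
cmp esi, 5  (cmp 3,5)
jne again: taken
and ecx, 12 → ecx=4&12=4
add esi, 1 → esi=3+1=4
cmp esi, 5  (cmp 4,5)
jne again: taken
and ecx, 12 → ecx=4&12=4
add esi, 1 → esi=4+1=5
cmp esi, 5  (cmp 5,5)
jne again: not taken
imul ecx, 14 → ecx=4*14=56
halt.
Total executed instructions: 20.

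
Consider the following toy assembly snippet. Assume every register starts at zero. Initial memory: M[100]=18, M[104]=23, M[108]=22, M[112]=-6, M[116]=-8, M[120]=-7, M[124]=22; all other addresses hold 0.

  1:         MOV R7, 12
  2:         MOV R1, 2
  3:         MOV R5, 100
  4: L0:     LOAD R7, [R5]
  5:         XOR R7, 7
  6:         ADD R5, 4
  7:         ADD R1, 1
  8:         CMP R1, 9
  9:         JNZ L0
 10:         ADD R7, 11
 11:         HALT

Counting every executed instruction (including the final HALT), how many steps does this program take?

after MOV R7, 12: R7=12
after MOV R1, 2: R1=2
after MOV R5, 100: R5=100
after LOAD R7, [R5]: R7=M[100]=18
after XOR R7, 7: R7=18^7=21
after ADD R5, 4: R5=100+4=104
after ADD R1, 1: R1=2+1=3
CMP R1, 9  (cmp 3,9)
JNZ L0: taken
after LOAD R7, [R5]: R7=M[104]=23
after XOR R7, 7: R7=23^7=16
after ADD R5, 4: R5=104+4=108
after ADD R1, 1: R1=3+1=4
CMP R1, 9  (cmp 4,9)
JNZ L0: taken
after LOAD R7, [R5]: R7=M[108]=22
after XOR R7, 7: R7=22^7=17
after ADD R5, 4: R5=108+4=112
after ADD R1, 1: R1=4+1=5
CMP R1, 9  (cmp 5,9)
JNZ L0: taken
after LOAD R7, [R5]: R7=M[112]=-6
after XOR R7, 7: R7=(-6)^7=-3
after ADD R5, 4: R5=112+4=116
after ADD R1, 1: R1=5+1=6
CMP R1, 9  (cmp 6,9)
JNZ L0: taken
after LOAD R7, [R5]: R7=M[116]=-8
after XOR R7, 7: R7=(-8)^7=-1
after ADD R5, 4: R5=116+4=120
after ADD R1, 1: R1=6+1=7
CMP R1, 9  (cmp 7,9)
JNZ L0: taken
after LOAD R7, [R5]: R7=M[120]=-7
after XOR R7, 7: R7=(-7)^7=-2
after ADD R5, 4: R5=120+4=124
after ADD R1, 1: R1=7+1=8
CMP R1, 9  (cmp 8,9)
JNZ L0: taken
after LOAD R7, [R5]: R7=M[124]=22
after XOR R7, 7: R7=22^7=17
after ADD R5, 4: R5=124+4=128
after ADD R1, 1: R1=8+1=9
CMP R1, 9  (cmp 9,9)
JNZ L0: not taken
after ADD R7, 11: R7=17+11=28
halt.
Total executed instructions: 47.

47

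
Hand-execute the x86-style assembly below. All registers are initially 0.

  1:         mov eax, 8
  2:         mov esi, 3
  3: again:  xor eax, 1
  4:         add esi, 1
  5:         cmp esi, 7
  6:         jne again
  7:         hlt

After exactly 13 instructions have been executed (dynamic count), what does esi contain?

6

after mov eax, 8: eax=8
after mov esi, 3: esi=3
after xor eax, 1: eax=8^1=9
after add esi, 1: esi=3+1=4
cmp esi, 7  (cmp 4,7)
jne again: taken
after xor eax, 1: eax=9^1=8
after add esi, 1: esi=4+1=5
cmp esi, 7  (cmp 5,7)
jne again: taken
after xor eax, 1: eax=8^1=9
after add esi, 1: esi=5+1=6
cmp esi, 7  (cmp 6,7)
After step 13: esi = 6.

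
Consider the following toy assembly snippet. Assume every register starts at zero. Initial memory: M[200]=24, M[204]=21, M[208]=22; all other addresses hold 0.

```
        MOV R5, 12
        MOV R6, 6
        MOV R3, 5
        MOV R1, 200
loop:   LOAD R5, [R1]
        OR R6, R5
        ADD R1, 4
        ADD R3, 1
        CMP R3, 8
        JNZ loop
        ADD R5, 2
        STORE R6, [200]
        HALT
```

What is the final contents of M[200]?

31

after MOV R5, 12: R5=12
after MOV R6, 6: R6=6
after MOV R3, 5: R3=5
after MOV R1, 200: R1=200
after LOAD R5, [R1]: R5=M[200]=24
after OR R6, R5: R6=6|24=30
after ADD R1, 4: R1=200+4=204
after ADD R3, 1: R3=5+1=6
CMP R3, 8  (cmp 6,8)
JNZ loop: taken
after LOAD R5, [R1]: R5=M[204]=21
after OR R6, R5: R6=30|21=31
after ADD R1, 4: R1=204+4=208
after ADD R3, 1: R3=6+1=7
CMP R3, 8  (cmp 7,8)
JNZ loop: taken
after LOAD R5, [R1]: R5=M[208]=22
after OR R6, R5: R6=31|22=31
after ADD R1, 4: R1=208+4=212
after ADD R3, 1: R3=7+1=8
CMP R3, 8  (cmp 8,8)
JNZ loop: not taken
after ADD R5, 2: R5=22+2=24
STORE R6, [200] → M[200]=31
halt.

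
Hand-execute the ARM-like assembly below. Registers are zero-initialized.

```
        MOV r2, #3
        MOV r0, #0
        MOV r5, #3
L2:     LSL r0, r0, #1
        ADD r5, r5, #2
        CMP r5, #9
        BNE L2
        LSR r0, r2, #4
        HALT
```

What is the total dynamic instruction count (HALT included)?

r2=3
r0=0
r5=3
r0=0<<1=0
r5=3+2=5
CMP r5, #9  (cmp 5,9)
BNE L2: taken
r0=0<<1=0
r5=5+2=7
CMP r5, #9  (cmp 7,9)
BNE L2: taken
r0=0<<1=0
r5=7+2=9
CMP r5, #9  (cmp 9,9)
BNE L2: not taken
r0=3>>4=0
halt.
Total executed instructions: 17.

17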